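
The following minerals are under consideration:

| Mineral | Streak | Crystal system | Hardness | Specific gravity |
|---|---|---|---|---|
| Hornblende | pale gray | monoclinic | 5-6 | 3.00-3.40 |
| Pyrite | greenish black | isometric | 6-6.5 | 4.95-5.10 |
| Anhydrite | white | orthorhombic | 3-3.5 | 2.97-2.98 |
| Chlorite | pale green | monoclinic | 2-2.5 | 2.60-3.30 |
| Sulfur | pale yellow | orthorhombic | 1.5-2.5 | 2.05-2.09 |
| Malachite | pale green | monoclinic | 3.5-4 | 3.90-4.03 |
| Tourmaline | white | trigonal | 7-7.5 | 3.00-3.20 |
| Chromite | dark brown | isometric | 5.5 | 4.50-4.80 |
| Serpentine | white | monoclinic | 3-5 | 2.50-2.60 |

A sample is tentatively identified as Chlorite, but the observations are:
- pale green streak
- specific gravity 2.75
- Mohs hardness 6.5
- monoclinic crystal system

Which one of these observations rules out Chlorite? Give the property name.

Pale green streak: Chlorite has pale green streak — agrees.
Specific gravity 2.75: Chlorite has SG 2.60-3.30 — agrees.
Mohs hardness 6.5: Chlorite has hardness 2-2.5 — does not match.
Monoclinic crystal system: Chlorite has monoclinic system — agrees.
The hardness is the one property that does not fit.

hardness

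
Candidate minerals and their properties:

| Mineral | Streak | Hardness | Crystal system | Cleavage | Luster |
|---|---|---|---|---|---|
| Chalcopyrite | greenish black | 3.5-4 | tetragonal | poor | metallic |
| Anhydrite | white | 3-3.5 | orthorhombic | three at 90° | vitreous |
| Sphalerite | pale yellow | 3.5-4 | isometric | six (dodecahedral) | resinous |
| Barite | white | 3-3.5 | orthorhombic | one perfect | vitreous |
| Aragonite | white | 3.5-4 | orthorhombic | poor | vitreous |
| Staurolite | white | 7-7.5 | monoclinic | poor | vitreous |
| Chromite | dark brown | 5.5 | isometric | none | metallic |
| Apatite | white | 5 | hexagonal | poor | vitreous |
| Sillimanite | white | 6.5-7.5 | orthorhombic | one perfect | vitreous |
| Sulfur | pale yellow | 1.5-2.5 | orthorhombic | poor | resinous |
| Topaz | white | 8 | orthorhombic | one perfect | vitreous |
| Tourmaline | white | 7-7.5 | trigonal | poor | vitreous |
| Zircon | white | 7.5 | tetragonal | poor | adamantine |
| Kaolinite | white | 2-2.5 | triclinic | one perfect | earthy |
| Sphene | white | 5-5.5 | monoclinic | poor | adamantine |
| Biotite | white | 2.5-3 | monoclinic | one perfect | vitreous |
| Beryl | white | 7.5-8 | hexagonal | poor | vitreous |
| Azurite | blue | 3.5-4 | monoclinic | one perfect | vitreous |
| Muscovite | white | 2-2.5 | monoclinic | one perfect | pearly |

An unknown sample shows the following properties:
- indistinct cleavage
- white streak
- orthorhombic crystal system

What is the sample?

Aragonite

Indistinct cleavage — Chalcopyrite, Aragonite, Staurolite, Apatite, Sulfur, Tourmaline, Zircon, Sphene, Beryl remain.
White streak rules out Chalcopyrite, Sulfur.
Orthorhombic crystal system — only Aragonite remains.
Only Aragonite satisfies all observations.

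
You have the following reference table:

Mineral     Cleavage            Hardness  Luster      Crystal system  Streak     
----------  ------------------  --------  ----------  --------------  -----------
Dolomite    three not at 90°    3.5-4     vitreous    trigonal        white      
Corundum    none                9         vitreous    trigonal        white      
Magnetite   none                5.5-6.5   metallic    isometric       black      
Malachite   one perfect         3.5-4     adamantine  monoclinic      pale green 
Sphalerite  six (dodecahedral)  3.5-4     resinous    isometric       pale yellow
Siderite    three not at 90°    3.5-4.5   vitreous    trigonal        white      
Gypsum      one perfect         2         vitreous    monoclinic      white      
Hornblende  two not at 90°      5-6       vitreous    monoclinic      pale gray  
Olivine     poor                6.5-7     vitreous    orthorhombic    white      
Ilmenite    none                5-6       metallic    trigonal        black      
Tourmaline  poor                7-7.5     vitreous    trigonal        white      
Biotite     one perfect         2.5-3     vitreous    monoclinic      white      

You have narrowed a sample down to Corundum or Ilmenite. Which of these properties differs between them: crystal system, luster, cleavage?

Crystal system: both trigonal — shared.
Luster: Corundum vitreous, Ilmenite metallic — different.
Cleavage: both none — shared.
Luster is the diagnostic property here.

luster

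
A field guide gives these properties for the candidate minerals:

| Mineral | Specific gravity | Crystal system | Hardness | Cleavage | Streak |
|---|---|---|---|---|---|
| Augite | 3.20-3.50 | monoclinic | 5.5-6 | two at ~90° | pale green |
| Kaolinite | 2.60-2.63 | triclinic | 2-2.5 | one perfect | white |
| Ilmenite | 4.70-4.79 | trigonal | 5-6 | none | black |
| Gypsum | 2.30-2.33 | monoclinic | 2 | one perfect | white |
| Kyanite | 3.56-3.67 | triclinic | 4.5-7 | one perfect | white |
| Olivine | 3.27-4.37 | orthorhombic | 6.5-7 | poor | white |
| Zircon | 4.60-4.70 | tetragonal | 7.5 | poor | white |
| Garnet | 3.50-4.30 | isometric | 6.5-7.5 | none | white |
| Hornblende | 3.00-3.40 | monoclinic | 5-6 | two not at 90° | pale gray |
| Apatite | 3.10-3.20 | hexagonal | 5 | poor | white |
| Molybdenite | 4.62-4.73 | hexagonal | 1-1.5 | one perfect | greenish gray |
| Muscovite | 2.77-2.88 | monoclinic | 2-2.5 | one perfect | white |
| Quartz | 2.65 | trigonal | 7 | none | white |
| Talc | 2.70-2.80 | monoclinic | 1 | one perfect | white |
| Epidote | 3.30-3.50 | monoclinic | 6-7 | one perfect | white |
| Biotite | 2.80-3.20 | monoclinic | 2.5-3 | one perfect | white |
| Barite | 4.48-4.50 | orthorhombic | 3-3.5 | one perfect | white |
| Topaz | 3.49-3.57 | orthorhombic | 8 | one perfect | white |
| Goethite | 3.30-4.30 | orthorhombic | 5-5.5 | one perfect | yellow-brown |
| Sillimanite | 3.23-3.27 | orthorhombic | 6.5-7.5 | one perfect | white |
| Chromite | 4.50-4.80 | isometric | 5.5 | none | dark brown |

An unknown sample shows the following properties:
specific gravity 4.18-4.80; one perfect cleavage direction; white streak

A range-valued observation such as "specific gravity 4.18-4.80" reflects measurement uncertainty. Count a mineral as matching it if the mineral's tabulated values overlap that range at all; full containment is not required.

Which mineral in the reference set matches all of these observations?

Specific gravity 4.18-4.80: only Ilmenite, Olivine, Zircon, Garnet, Molybdenite, Barite, Goethite, Chromite remain.
One perfect cleavage direction: narrows the field to Molybdenite, Barite, Goethite.
White streak: only Barite remains.
Barite is the sole remaining match.

Barite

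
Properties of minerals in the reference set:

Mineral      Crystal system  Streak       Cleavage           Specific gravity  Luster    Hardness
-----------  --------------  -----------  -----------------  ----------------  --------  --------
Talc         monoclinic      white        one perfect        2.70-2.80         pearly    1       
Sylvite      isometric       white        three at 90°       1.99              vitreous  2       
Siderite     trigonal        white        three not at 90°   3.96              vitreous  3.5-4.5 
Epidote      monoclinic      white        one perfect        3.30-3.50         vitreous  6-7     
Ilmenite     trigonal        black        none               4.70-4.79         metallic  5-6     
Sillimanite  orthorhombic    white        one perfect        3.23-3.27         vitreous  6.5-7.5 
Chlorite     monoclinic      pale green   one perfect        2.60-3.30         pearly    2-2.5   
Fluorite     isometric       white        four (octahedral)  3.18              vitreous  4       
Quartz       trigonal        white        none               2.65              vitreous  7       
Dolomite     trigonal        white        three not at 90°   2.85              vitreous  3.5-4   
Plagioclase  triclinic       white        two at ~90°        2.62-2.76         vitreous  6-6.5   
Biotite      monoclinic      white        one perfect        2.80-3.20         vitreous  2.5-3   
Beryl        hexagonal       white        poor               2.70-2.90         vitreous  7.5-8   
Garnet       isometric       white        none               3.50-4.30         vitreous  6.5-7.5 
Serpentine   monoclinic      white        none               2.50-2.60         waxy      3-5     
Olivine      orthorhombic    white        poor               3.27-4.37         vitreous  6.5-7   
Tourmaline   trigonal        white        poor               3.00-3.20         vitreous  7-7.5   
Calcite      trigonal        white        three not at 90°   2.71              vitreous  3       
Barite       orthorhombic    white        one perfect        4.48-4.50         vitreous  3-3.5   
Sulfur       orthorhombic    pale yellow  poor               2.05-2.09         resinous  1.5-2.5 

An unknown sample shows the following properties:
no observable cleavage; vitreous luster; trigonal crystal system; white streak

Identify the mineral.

No observable cleavage: leaves Ilmenite, Quartz, Garnet, Serpentine.
Vitreous luster rules out Ilmenite, Serpentine.
Trigonal crystal system excludes Garnet.
White streak: consistent with all remaining minerals.
Only Quartz satisfies all observations.

Quartz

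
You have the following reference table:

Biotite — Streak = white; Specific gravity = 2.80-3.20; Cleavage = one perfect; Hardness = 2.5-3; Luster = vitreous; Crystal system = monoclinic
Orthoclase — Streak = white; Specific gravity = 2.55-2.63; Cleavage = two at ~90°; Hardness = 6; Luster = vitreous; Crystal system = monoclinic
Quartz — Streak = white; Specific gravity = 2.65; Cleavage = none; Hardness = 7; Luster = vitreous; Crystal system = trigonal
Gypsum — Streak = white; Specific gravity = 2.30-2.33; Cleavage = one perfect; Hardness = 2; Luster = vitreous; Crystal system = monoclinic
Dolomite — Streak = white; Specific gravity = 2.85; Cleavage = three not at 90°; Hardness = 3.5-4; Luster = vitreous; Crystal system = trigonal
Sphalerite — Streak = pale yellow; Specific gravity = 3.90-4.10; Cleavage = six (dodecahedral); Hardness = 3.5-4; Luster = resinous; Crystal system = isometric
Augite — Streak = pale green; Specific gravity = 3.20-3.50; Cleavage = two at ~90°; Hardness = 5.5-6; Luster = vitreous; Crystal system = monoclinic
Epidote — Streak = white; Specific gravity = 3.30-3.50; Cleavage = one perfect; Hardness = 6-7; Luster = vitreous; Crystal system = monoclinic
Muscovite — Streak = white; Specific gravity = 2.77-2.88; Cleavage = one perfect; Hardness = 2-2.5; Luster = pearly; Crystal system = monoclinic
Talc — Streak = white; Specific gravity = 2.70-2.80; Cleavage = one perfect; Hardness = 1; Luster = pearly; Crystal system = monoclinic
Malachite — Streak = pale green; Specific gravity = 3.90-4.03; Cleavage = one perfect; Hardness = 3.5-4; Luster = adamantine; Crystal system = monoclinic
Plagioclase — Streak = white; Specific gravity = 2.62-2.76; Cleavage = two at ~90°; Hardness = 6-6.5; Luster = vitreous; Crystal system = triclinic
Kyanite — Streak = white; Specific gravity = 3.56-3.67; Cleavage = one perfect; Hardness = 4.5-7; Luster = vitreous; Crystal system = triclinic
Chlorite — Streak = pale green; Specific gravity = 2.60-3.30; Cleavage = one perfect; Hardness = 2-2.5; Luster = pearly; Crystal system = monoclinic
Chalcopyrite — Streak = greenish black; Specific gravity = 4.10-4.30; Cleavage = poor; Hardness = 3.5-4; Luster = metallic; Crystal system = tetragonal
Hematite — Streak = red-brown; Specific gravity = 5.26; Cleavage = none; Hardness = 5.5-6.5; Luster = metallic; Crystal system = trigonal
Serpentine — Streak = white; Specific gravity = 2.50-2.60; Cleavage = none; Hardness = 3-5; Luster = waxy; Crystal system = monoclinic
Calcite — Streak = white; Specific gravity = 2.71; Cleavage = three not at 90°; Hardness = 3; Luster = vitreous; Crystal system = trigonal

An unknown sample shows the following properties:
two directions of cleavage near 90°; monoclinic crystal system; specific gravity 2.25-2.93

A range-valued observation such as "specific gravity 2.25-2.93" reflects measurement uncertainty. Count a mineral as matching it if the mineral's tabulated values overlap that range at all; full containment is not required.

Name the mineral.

Orthoclase

Two directions of cleavage near 90°: Orthoclase, Augite, Plagioclase remain.
Monoclinic crystal system rules out Plagioclase.
Specific gravity 2.25-2.93 rules out Augite.
Only Orthoclase satisfies all observations.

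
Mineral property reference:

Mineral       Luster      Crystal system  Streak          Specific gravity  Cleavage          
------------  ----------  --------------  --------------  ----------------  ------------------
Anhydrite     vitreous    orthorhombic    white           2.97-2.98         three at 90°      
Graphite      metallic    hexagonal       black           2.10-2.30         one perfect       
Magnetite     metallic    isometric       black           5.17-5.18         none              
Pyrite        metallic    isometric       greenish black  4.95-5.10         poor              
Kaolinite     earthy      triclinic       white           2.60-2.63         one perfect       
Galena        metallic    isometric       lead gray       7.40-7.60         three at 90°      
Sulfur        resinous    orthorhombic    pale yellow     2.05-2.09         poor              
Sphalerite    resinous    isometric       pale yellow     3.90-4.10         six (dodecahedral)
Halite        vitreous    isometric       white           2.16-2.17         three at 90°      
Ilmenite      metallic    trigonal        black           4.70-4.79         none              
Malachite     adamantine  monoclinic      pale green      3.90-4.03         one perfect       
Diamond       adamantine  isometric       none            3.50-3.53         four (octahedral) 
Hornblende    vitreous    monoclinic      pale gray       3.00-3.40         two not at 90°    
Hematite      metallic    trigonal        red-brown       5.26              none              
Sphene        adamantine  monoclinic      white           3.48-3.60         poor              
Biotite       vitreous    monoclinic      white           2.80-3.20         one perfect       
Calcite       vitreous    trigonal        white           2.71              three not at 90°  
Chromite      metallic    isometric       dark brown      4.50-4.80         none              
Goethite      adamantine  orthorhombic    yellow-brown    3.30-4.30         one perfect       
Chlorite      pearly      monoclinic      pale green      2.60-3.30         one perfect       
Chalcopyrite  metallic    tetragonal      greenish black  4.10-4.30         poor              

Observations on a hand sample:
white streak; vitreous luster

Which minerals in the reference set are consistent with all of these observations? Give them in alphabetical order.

White streak — Anhydrite, Kaolinite, Halite, Sphene, Biotite, Calcite remain.
Vitreous luster eliminates Kaolinite, Sphene.
Remaining candidates: Anhydrite, Biotite, Calcite, Halite.

Anhydrite, Biotite, Calcite, Halite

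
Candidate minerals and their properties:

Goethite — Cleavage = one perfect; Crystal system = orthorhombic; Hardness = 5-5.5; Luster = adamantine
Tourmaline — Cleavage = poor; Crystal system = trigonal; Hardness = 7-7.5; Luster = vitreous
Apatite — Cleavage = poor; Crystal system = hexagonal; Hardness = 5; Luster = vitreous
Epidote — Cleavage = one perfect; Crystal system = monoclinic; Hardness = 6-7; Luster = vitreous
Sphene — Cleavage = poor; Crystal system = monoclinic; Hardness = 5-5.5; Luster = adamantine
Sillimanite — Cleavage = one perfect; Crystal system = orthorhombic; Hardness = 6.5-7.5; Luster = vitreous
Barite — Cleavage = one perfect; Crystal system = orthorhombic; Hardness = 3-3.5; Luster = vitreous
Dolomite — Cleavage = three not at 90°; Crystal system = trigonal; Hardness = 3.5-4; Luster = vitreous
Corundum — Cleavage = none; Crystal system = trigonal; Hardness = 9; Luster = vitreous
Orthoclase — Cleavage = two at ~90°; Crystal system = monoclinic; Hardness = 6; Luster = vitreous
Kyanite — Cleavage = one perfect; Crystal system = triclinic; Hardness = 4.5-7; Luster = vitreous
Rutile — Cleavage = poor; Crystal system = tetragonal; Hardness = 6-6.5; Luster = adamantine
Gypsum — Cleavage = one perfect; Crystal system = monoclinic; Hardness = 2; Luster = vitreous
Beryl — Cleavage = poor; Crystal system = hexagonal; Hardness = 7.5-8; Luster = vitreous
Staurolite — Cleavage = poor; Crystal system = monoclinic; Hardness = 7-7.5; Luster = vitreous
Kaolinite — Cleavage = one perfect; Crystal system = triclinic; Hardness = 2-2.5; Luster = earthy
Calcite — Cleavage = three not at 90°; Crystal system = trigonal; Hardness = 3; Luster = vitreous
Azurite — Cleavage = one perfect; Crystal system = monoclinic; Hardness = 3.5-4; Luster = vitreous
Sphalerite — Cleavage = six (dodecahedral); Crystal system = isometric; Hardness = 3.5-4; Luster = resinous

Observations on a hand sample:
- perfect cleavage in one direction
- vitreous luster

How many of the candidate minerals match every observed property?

Perfect cleavage in one direction: only Goethite, Epidote, Sillimanite, Barite, Kyanite, Gypsum, Kaolinite, Azurite remain.
Vitreous luster excludes Goethite, Kaolinite.
Consistent with every observation: Azurite, Barite, Epidote, Gypsum, Kyanite, Sillimanite.
That is 6 minerals.

6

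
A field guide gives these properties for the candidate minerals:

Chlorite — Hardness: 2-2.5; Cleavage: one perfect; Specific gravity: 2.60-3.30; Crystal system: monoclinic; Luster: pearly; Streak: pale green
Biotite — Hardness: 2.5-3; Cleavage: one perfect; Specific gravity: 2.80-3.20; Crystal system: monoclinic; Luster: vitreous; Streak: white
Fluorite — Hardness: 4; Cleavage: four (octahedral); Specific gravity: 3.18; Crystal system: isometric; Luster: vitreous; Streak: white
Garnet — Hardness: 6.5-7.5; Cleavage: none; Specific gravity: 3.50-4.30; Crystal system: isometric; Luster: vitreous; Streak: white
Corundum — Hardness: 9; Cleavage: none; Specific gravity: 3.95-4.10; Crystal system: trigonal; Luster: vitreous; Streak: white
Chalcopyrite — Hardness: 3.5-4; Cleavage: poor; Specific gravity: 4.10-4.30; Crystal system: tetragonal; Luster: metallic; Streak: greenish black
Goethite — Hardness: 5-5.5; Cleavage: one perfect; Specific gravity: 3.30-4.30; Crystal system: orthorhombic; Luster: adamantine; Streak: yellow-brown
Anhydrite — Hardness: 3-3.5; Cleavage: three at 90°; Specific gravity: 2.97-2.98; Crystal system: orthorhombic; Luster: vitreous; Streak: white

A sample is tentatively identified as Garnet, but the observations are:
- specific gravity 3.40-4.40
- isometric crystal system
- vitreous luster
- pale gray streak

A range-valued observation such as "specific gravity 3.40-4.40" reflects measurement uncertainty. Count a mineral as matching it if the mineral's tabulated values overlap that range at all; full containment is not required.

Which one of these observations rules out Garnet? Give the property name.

Specific gravity 3.40-4.40: Garnet has SG 3.50-4.30 — consistent.
Isometric crystal system: Garnet has isometric system — consistent.
Vitreous luster: Garnet has vitreous luster — consistent.
Pale gray streak: Garnet has white streak — outside the reference range.
Only the streak is inconsistent.

streak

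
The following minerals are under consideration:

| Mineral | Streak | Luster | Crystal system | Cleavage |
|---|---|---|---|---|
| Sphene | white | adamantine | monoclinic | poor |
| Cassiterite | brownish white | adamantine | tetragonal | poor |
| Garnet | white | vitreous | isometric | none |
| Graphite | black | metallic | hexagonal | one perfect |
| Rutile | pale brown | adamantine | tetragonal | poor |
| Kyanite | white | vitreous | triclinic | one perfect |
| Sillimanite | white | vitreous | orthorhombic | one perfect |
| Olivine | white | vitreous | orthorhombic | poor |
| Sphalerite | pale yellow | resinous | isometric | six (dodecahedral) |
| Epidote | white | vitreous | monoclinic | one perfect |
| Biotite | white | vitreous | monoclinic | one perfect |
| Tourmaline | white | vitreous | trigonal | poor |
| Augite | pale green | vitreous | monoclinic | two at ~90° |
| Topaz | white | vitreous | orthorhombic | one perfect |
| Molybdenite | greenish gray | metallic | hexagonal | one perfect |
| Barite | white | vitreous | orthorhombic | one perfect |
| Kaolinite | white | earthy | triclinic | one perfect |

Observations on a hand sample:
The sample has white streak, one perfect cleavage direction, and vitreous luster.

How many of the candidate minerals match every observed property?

6

White streak eliminates Cassiterite, Graphite, Rutile, Sphalerite, Augite, Molybdenite.
One perfect cleavage direction rules out Sphene, Garnet, Olivine, Tourmaline.
Vitreous luster excludes Kaolinite.
Remaining candidates: Barite, Biotite, Epidote, Kyanite, Sillimanite, Topaz.
That is 6 minerals.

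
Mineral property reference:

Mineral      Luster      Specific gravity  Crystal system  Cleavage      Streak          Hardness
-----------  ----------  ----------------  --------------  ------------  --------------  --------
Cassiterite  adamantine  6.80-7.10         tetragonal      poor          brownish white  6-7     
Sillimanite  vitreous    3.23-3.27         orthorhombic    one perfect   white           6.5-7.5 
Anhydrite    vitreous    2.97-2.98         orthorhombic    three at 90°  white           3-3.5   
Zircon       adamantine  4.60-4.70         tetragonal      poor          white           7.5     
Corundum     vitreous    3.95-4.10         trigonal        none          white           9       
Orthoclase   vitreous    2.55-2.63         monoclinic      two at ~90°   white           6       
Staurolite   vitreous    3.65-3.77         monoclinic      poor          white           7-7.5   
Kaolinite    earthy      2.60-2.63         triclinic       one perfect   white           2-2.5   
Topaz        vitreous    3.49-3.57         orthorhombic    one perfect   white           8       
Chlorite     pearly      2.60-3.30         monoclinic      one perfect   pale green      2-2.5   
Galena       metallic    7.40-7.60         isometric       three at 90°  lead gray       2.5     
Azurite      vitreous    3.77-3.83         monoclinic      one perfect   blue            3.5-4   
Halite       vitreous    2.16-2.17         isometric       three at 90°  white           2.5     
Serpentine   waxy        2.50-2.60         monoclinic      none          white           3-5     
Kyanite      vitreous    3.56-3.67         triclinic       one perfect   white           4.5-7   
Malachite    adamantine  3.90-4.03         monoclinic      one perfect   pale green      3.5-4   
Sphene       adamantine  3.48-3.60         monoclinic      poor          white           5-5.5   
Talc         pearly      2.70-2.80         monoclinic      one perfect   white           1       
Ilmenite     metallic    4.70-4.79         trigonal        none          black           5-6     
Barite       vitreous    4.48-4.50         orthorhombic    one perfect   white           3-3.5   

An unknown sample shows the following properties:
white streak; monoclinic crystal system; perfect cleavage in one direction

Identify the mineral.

White streak is inconsistent with Cassiterite, Chlorite, Galena, Azurite, Malachite, Ilmenite.
Monoclinic crystal system — leaves Orthoclase, Staurolite, Serpentine, Sphene, Talc.
Perfect cleavage in one direction — narrows the field to Talc.
Talc is the sole remaining match.

Talc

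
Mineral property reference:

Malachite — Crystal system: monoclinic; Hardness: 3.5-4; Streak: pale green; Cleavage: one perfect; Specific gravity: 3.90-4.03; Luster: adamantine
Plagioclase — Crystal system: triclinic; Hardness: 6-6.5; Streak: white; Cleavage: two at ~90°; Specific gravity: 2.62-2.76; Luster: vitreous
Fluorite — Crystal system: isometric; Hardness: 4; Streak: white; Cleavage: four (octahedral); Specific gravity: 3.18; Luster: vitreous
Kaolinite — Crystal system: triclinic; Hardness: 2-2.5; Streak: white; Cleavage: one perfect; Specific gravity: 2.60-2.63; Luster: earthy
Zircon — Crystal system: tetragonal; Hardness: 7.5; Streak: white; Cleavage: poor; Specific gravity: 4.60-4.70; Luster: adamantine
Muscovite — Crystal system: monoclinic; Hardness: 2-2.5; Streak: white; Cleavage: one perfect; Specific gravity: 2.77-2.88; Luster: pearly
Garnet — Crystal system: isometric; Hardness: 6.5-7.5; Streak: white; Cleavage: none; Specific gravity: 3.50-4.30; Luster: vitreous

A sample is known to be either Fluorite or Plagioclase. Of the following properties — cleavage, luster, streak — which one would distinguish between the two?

Cleavage: Fluorite four (octahedral), Plagioclase two at ~90° — these differ.
Luster: both vitreous — same for both.
Streak: both white — same for both.
Of the listed properties, cleavage is the one that separates them.

cleavage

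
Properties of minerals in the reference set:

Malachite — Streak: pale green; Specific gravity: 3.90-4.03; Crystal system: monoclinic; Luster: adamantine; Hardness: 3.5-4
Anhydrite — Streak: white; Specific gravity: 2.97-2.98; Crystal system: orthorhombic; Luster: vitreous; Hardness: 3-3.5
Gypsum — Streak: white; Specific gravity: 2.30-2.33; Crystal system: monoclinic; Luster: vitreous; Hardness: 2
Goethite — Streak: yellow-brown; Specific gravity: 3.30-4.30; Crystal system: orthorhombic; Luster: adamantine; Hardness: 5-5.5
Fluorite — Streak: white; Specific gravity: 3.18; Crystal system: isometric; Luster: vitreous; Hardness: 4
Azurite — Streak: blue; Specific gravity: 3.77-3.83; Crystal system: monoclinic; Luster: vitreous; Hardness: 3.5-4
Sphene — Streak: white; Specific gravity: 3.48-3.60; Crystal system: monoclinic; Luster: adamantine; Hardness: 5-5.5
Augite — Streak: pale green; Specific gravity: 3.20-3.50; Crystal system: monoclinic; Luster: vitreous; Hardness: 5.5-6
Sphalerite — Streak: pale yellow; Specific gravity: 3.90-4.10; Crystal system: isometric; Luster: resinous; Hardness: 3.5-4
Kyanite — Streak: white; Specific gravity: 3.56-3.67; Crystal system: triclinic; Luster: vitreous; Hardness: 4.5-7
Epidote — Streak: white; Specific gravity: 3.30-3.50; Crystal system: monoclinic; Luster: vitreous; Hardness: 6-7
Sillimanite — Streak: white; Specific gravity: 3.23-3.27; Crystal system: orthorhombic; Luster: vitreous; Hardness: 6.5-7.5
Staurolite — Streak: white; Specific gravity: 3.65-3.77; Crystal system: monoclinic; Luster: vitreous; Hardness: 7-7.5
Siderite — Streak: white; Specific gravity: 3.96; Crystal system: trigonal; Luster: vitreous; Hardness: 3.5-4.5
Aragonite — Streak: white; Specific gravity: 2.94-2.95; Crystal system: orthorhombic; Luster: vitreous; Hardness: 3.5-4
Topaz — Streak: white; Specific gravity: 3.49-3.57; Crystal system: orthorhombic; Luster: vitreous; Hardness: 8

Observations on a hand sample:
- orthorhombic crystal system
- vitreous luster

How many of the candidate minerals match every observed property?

Orthorhombic crystal system: narrows the field to Anhydrite, Goethite, Sillimanite, Aragonite, Topaz.
Vitreous luster eliminates Goethite.
Remaining candidates: Anhydrite, Aragonite, Sillimanite, Topaz.
That is 4 minerals.

4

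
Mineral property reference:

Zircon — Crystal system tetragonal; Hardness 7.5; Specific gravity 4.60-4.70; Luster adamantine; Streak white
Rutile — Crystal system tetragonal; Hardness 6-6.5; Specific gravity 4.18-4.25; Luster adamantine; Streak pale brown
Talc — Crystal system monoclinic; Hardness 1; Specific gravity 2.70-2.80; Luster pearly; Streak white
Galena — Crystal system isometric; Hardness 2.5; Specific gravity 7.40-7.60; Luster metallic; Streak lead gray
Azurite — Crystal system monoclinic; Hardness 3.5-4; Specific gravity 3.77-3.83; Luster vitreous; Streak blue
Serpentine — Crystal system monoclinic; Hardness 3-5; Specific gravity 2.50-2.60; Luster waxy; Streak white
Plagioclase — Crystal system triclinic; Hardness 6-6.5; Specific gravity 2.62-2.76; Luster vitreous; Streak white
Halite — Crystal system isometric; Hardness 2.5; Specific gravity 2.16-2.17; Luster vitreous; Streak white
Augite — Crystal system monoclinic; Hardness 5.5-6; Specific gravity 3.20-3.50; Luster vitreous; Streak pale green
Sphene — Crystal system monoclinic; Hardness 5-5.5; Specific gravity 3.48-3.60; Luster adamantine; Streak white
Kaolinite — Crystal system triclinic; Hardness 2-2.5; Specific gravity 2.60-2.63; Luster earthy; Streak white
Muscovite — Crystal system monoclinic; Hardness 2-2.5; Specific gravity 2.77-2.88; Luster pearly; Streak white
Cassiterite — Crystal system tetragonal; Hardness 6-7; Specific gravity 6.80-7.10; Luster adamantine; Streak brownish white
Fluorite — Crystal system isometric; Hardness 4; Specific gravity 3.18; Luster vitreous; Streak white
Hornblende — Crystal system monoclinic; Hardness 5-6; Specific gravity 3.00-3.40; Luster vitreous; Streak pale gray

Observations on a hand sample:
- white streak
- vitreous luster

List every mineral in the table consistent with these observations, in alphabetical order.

Fluorite, Halite, Plagioclase

White streak eliminates Rutile, Galena, Azurite, Augite, Cassiterite, Hornblende.
Vitreous luster — only Plagioclase, Halite, Fluorite remain.
Consistent with every observation: Fluorite, Halite, Plagioclase.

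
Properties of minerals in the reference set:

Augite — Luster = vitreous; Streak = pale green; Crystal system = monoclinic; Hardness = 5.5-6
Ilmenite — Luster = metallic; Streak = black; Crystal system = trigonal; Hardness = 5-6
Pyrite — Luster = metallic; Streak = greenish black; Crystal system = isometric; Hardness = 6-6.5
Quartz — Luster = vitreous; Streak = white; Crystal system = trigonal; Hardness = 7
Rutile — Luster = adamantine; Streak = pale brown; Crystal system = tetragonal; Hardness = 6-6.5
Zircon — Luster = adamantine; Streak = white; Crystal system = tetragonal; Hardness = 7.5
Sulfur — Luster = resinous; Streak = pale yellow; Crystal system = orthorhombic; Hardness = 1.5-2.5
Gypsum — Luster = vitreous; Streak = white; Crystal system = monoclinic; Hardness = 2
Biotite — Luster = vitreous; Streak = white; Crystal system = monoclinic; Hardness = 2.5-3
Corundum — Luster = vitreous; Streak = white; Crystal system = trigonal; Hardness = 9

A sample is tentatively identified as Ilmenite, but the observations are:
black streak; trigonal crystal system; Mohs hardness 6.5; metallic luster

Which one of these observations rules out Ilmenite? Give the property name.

Black streak: Ilmenite has black streak — consistent.
Trigonal crystal system: Ilmenite has trigonal system — consistent.
Mohs hardness 6.5: Ilmenite has hardness 5-6 — does not match.
Metallic luster: Ilmenite has metallic luster — consistent.
Only the hardness is inconsistent.

hardness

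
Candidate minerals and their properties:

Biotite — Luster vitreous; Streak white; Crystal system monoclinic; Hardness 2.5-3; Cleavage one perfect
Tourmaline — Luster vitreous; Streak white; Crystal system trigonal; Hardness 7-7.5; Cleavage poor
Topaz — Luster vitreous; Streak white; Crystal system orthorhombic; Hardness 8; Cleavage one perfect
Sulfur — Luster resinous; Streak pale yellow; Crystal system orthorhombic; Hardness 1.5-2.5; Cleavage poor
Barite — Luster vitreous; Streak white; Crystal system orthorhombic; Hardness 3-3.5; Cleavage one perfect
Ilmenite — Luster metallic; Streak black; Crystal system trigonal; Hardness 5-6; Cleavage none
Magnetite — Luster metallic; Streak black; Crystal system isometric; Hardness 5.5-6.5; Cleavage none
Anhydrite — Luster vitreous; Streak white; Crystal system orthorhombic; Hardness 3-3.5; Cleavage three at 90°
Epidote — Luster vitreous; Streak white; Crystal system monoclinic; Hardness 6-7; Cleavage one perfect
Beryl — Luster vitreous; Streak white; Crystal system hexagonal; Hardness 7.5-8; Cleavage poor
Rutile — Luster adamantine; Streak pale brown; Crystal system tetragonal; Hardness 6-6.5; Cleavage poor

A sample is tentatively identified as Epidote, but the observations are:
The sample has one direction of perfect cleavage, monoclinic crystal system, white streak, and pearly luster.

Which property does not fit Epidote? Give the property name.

One direction of perfect cleavage: Epidote has cleavage one perfect — within range.
Monoclinic crystal system: Epidote has monoclinic system — within range.
White streak: Epidote has white streak — within range.
Pearly luster: Epidote has vitreous luster — inconsistent.
The luster is the one property that does not fit.

luster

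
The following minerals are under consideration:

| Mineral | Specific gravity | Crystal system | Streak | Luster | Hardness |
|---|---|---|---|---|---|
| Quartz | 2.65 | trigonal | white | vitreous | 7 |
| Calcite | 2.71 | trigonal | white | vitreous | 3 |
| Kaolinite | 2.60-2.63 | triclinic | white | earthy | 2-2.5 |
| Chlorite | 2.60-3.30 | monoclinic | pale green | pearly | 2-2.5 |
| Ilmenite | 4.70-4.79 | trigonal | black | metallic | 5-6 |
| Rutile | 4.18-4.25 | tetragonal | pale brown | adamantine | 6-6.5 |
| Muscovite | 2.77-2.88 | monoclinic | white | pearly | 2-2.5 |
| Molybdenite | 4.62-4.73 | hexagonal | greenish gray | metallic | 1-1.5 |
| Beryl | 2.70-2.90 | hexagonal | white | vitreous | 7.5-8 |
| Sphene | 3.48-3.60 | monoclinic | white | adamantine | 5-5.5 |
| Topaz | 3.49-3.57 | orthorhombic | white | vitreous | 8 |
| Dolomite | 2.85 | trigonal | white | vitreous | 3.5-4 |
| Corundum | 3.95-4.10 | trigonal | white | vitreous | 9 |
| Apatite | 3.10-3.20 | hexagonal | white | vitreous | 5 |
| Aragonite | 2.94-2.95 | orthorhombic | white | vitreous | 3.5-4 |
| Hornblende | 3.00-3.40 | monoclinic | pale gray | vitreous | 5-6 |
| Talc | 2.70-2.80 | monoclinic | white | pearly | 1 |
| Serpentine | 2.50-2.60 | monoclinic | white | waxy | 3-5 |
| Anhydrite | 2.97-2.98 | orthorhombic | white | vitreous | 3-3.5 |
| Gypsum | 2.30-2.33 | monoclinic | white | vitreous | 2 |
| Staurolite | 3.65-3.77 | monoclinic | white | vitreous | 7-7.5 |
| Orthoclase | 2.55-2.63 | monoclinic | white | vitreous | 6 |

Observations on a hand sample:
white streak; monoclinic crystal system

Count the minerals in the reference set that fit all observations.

7

White streak rules out Chlorite, Ilmenite, Rutile, Molybdenite, Hornblende.
Monoclinic crystal system: Muscovite, Sphene, Talc, Serpentine, Gypsum, Staurolite, Orthoclase remain.
The minerals that satisfy all observations are Gypsum, Muscovite, Orthoclase, Serpentine, Sphene, Staurolite, Talc.
That is 7 minerals.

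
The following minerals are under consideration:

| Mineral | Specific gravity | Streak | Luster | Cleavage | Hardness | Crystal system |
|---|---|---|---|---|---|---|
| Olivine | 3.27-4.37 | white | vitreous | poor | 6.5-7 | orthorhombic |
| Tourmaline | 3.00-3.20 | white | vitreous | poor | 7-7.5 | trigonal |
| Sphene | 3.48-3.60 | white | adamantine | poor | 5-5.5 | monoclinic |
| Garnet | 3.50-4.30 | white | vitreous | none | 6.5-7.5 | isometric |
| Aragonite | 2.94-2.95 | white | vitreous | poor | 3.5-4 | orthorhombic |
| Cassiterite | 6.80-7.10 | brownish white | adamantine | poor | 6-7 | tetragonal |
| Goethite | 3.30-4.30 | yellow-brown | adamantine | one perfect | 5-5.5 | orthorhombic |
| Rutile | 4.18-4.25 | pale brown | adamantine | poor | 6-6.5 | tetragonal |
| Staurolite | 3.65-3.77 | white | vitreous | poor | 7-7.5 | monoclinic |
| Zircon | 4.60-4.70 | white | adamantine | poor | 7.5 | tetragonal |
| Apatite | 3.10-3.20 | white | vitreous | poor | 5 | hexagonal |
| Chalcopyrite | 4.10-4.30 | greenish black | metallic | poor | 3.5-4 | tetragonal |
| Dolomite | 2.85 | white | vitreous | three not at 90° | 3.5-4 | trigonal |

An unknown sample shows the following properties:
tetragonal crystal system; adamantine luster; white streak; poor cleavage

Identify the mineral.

Tetragonal crystal system — only Cassiterite, Rutile, Zircon, Chalcopyrite remain.
Adamantine luster rules out Chalcopyrite.
White streak — narrows the field to Zircon.
Poor cleavage — no further eliminations.
The only mineral consistent with every observation is Zircon.

Zircon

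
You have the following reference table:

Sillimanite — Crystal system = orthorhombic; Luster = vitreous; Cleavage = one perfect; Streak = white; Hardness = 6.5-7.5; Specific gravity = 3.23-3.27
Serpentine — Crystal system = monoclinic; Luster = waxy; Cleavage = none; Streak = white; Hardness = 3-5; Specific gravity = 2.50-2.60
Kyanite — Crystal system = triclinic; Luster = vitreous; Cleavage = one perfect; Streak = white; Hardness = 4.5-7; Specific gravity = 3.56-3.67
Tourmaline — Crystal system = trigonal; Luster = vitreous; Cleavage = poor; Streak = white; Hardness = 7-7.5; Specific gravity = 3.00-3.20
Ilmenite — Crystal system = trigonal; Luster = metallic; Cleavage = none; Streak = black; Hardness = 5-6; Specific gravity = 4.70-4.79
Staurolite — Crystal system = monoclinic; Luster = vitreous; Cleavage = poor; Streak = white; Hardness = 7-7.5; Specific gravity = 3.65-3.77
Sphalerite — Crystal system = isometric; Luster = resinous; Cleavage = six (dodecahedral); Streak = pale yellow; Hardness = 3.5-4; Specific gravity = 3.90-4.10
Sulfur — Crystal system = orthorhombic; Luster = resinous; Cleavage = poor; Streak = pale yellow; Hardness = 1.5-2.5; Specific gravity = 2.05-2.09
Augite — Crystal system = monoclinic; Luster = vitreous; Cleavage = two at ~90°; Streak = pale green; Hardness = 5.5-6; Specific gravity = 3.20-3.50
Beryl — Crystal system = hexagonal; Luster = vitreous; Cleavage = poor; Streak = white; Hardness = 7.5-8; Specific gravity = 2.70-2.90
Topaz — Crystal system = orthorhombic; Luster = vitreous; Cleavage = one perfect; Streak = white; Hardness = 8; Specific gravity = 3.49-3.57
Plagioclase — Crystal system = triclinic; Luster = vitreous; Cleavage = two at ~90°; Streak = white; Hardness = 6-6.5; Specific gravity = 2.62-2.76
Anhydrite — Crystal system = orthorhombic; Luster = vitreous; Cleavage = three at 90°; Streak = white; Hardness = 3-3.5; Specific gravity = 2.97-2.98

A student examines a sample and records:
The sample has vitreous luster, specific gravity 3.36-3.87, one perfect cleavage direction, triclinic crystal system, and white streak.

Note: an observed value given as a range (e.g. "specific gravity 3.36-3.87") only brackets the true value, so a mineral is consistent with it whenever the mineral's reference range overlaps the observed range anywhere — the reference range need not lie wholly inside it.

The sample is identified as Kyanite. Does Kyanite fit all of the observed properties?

Vitreous luster — matches Kyanite (vitreous luster).
Specific gravity 3.36-3.87 — matches Kyanite (SG 3.56-3.67).
One perfect cleavage direction — matches Kyanite (cleavage one perfect).
Triclinic crystal system — matches Kyanite (triclinic system).
White streak — matches Kyanite (white streak).
Every observed property is compatible with the reference values for Kyanite.

Consistent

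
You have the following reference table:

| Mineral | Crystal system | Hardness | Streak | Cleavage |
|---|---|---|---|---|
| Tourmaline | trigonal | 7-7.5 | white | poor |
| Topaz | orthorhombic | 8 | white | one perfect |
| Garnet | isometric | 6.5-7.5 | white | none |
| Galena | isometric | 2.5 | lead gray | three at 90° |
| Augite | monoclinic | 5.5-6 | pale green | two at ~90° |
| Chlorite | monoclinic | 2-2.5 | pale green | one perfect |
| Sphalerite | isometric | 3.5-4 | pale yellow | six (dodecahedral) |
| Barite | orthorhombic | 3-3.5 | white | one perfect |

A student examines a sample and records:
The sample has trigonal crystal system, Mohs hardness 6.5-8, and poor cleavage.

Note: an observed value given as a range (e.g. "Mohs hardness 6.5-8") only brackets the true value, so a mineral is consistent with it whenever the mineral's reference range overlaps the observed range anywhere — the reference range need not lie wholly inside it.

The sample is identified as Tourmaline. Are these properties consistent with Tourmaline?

Consistent

Trigonal crystal system — fits Tourmaline (trigonal system).
Mohs hardness 6.5-8 — fits Tourmaline (hardness 7-7.5).
Poor cleavage — fits Tourmaline (cleavage poor).
Nothing contradicts Tourmaline.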